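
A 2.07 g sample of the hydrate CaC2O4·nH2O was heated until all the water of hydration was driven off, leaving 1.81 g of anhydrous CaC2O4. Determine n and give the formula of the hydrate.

CaC2O4·H2O

Mass of water lost = 2.07 − 1.81 = 0.26 g → 0.26 / 18.02 = 0.01443 mol H2O
Molar mass of CaC2O4 = 128.10 g/mol → mol CaC2O4 = 1.81 / 128.10 = 0.01413
n = 0.01443 / 0.01413 = 1.02 ≈ 1 → CaC2O4·H2O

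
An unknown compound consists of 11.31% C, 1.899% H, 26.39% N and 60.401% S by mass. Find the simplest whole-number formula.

CH2N2S2

Assume 100 g: 11.31 g C, 1.899 g H, 26.39 g N, 60.401 g S.
Moles — C: 11.31 / 12.01 = 0.9417 mol; H: 1.899 / 1.008 = 1.884 mol; N: 26.39 / 14.01 = 1.884 mol; S: 60.401 / 32.07 = 1.883 mol
Ratios (÷ 0.9417): C 1.000, H 2.001, N 2.000, S 2.000
≈ 1:2:2:2 → CH2N2S2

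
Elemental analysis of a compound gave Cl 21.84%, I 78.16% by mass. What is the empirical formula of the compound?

ClI

Assume 100 g: 21.84 g Cl, 78.16 g I.
n(Cl) = 21.84/35.45 = 0.6161, n(I) = 78.16/126.90 = 0.6159
Smallest is I at 0.6159 mol; normalising gives Cl 1.000, I 1.000
≈ 1:1 → ClI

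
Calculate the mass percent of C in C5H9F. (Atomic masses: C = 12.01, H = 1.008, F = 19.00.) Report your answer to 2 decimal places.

Molar mass = 5(12.01) + 9(1.008) + 1(19.00) = 88.122 g/mol
Mass of C per mole = 5 × 12.01 = 60.050 g
% C = 60.050 / 88.122 × 100 = 68.14%

68.14%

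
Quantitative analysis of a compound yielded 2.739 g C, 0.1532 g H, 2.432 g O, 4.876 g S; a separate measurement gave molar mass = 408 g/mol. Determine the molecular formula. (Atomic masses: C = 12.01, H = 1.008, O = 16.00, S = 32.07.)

Moles — C: 2.739 / 12.01 = 0.2281 mol; H: 0.1532 / 1.008 = 0.152 mol; O: 2.432 / 16.00 = 0.152 mol; S: 4.876 / 32.07 = 0.152 mol
Ratios (÷ 0.152): C 1.501, H 1.000, O 1.000, S 1.000
Multiply by 2: C 3.00, H 2.00, O 2.00, S 2.00 → C3H2O2S2
Empirical-formula mass = 134.19 g/mol
n = 408 / 134.19 = 3.04 ≈ 3
Molecular formula = (C3H2O2S2)×3 = C9H6O6S6

C9H6O6S6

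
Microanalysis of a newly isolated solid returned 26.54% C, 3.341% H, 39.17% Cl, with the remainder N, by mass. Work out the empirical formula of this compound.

Assume 100 g: 26.54 g C, 3.341 g H, 39.17 g Cl, 30.949 g N.
n(C) = 26.54/12.01 = 2.21, n(H) = 3.341/1.008 = 3.314, n(Cl) = 39.17/35.45 = 1.105, n(N) = 30.949/14.01 = 2.209
Divide by the smallest (1.105 mol Cl): C 2.000, H 3.000, Cl 1.000, N 1.999
≈ 2:3:1:2 → C2H3ClN2

C2H3ClN2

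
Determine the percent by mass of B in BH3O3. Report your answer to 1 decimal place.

Molar mass = 1(10.81) + 3(1.008) + 3(16.00) = 61.834 g/mol
Mass of B per mole = 1 × 10.81 = 10.810 g
% B = 10.810 / 61.834 × 100 = 17.5%

17.5%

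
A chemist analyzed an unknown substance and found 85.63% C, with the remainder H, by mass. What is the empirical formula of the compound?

Assume 100 g: 85.63 g C, 14.37 g H.
n(C) = 85.63/12.01 = 7.13, n(H) = 14.37/1.008 = 14.26
Ratios (÷ 7.13): C 1.000, H 1.999
≈ 1:2 → CH2

CH2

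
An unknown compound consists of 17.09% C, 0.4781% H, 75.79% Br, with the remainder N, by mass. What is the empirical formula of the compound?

Assume 100 g: 17.09 g C, 0.4781 g H, 75.79 g Br, 6.642 g N.
C: 17.09 g ÷ 12.01 g/mol = 1.423 mol
H: 0.4781 g ÷ 1.008 g/mol = 0.4743 mol
Br: 75.79 g ÷ 79.90 g/mol = 0.9486 mol
N: 6.642 g ÷ 14.01 g/mol = 0.4741 mol
Smallest is N at 0.4741 mol; normalising gives C 3.001, H 1.000, Br 2.001, N 1.000
≈ 3:1:2:1 → C3HBr2N

C3HBr2N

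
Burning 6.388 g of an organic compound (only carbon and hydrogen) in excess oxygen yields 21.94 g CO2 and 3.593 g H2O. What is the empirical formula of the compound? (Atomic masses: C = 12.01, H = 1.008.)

mol C = 21.94 / 44.01 = 0.4985; mass C = 0.4985 × 12.01 = 5.987 g
mol H = 2 × (3.593 / 18.02) = 0.3988; mass H = 0.3988 × 1.008 = 0.4020 g
Smallest is H at 0.3988 mol; normalising gives C 1.250, H 1.000
Scaling by 4: C 5.00, H 4.00 → C5H4

C5H4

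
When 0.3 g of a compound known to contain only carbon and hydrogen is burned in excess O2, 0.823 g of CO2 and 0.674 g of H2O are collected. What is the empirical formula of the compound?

mol C = 0.823 / 44.01 = 0.01870; mass C = 0.01870 × 12.01 = 0.2246 g
mol H = 2 × (0.674 / 18.02) = 0.07481; mass H = 0.07481 × 1.008 = 0.07540 g
Smallest is C at 0.0187 mol; normalising gives C 1.000, H 4.000
Ratio ≈ 1:4, so the empirical formula is CH4

CH4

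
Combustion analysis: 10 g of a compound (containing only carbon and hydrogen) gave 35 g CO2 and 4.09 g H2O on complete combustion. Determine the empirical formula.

C7H4

mol C = 35 / 44.01 = 0.7953; mass C = 0.7953 × 12.01 = 9.551 g
mol H = 2 × (4.09 / 18.02) = 0.4539; mass H = 0.4539 × 1.008 = 0.4576 g
Divide by the smallest (0.4539 mol H): C 1.752, H 1.000
Multiply by 4: C 7.01, H 4.00 → C7H4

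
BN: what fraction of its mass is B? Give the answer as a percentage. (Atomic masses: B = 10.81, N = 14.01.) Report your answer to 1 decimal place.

Molar mass = 1(10.81) + 1(14.01) = 24.820 g/mol
Mass of B per mole = 1 × 10.81 = 10.810 g
% B = 10.810 / 24.820 × 100 = 43.6%

43.6%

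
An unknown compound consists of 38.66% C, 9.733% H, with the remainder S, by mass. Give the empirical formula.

Assume 100 g: 38.66 g C, 9.733 g H, 51.607 g S.
C: 38.66 g ÷ 12.01 g/mol = 3.219 mol
H: 9.733 g ÷ 1.008 g/mol = 9.656 mol
S: 51.607 g ÷ 32.07 g/mol = 1.609 mol
Smallest is S at 1.609 mol; normalising gives C 2.000, H 6.000, S 1.000
Ratio ≈ 2:6:1, so the empirical formula is C2H6S

C2H6S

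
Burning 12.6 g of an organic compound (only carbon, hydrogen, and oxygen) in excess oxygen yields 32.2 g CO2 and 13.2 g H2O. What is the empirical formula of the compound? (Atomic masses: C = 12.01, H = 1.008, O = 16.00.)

C5H10O

mol C = 32.2 / 44.01 = 0.7317; mass C = 0.7317 × 12.01 = 8.787 g
mol H = 2 × (13.2 / 18.02) = 1.465; mass H = 1.465 × 1.008 = 1.477 g
mass O = 12.6 − (10.26) = 2.336 g → mol O = 0.1460
Ratios (÷ 0.146): C 5.011, H 10.034, O 1.000
Ratio ≈ 5:10:1, so the empirical formula is C5H10O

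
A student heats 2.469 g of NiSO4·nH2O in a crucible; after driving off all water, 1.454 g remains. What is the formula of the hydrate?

NiSO4·6H2O

Mass of water lost = 2.469 − 1.454 = 1.015 g → 1.015 / 18.02 = 0.05633 mol H2O
Molar mass of NiSO4 = 154.76 g/mol → mol NiSO4 = 1.454 / 154.76 = 0.009395
n = 0.05633 / 0.009395 = 6.00 ≈ 6 → NiSO4·6H2O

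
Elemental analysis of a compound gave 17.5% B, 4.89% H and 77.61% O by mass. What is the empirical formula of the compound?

BH3O3

Assume 100 g: 17.5 g B, 4.89 g H, 77.61 g O.
B: 17.5 g ÷ 10.81 g/mol = 1.619 mol
H: 4.89 g ÷ 1.008 g/mol = 4.851 mol
O: 77.61 g ÷ 16.00 g/mol = 4.851 mol
Smallest is B at 1.619 mol; normalising gives B 1.000, H 2.997, O 2.996
≈ 1:3:3 → BH3O3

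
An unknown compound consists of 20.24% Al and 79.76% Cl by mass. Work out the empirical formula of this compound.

AlCl3

Assume 100 g: 20.24 g Al, 79.76 g Cl.
Moles — Al: 20.24 / 26.98 = 0.7502 mol; Cl: 79.76 / 35.45 = 2.25 mol
Smallest is Al at 0.7502 mol; normalising gives Al 1.000, Cl 2.999
Ratio ≈ 1:3, so the empirical formula is AlCl3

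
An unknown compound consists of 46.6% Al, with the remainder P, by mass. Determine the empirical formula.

Assume 100 g: 46.6 g Al, 53.4 g P.
Al: 46.6 g ÷ 26.98 g/mol = 1.727 mol
P: 53.4 g ÷ 30.97 g/mol = 1.724 mol
Ratios (÷ 1.724): Al 1.002, P 1.000
Ratio ≈ 1:1, so the empirical formula is AlP

AlP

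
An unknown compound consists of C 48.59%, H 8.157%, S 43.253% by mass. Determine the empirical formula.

C3H6S

Assume 100 g: 48.59 g C, 8.157 g H, 43.253 g S.
Moles — C: 48.59 / 12.01 = 4.046 mol; H: 8.157 / 1.008 = 8.092 mol; S: 43.253 / 32.07 = 1.349 mol
Ratios (÷ 1.349): C 3.000, H 6.000, S 1.000
Ratio ≈ 3:6:1, so the empirical formula is C3H6S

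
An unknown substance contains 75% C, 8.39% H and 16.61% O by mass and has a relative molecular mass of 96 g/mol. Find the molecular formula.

Assume 100 g: 75 g C, 8.39 g H, 16.61 g O.
n(C) = 75/12.01 = 6.245, n(H) = 8.39/1.008 = 8.323, n(O) = 16.61/16.00 = 1.038
Ratios (÷ 1.038): C 6.015, H 8.018, O 1.000
→ C6H8O
Empirical-formula mass = 96.12 g/mol
n = 96 / 96.12 = 1.00 ≈ 1
Molecular formula = empirical formula = C6H8O

C6H8O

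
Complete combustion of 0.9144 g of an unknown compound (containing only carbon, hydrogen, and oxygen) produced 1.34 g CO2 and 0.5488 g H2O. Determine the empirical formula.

mol C = 1.34 / 44.01 = 0.03045; mass C = 0.03045 × 12.01 = 0.3657 g
mol H = 2 × (0.5488 / 18.02) = 0.06091; mass H = 0.06091 × 1.008 = 0.06140 g
mass O = 0.9144 − (0.4271) = 0.4873 g → mol O = 0.03046
Divide by the smallest (0.03045 mol C): C 1.000, H 2.000, O 1.000
≈ 1:2:1 → CH2O

CH2O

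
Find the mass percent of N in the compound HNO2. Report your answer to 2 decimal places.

29.80%

Molar mass = 1(1.008) + 1(14.01) + 2(16.00) = 47.018 g/mol
Mass of N per mole = 1 × 14.01 = 14.010 g
% N = 14.010 / 47.018 × 100 = 29.80%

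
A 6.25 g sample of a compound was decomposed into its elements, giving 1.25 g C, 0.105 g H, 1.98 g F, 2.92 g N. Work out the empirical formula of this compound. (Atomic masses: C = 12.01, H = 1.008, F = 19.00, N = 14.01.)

Moles — C: 1.25 / 12.01 = 0.1041 mol; H: 0.105 / 1.008 = 0.1042 mol; F: 1.98 / 19.00 = 0.1042 mol; N: 2.92 / 14.01 = 0.2084 mol
Divide by the smallest (0.1041 mol C): C 1.000, H 1.001, F 1.001, N 2.003
Ratio ≈ 1:1:1:2, so the empirical formula is CHFN2

CHFN2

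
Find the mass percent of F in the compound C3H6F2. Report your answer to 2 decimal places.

47.45%

Molar mass = 3(12.01) + 6(1.008) + 2(19.00) = 80.078 g/mol
Mass of F per mole = 2 × 19.00 = 38.000 g
% F = 38.000 / 80.078 × 100 = 47.45%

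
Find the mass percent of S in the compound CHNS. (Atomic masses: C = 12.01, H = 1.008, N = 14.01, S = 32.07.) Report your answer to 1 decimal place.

Molar mass = 1(12.01) + 1(1.008) + 1(14.01) + 1(32.07) = 59.098 g/mol
Mass of S per mole = 1 × 32.07 = 32.070 g
% S = 32.070 / 59.098 × 100 = 54.3%

54.3%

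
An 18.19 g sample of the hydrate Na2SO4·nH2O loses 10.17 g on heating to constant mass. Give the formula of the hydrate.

Na2SO4·10H2O

Mass of anhydrous Na2SO4 = 18.19 − 10.17 = 8.02 g
mol H2O = 10.17 / 18.02 = 0.5644
Molar mass of Na2SO4 = 142.05 g/mol → mol Na2SO4 = 8.02 / 142.05 = 0.05646
n = 0.5644 / 0.05646 = 10.00 ≈ 10 → Na2SO4·10H2O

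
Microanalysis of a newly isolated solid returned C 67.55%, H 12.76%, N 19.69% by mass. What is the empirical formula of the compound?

Assume 100 g: 67.55 g C, 12.76 g H, 19.69 g N.
Moles — C: 67.55 / 12.01 = 5.624 mol; H: 12.76 / 1.008 = 12.66 mol; N: 19.69 / 14.01 = 1.405 mol
Ratios (÷ 1.405): C 4.002, H 9.007, N 1.000
≈ 4:9:1 → C4H9N

C4H9N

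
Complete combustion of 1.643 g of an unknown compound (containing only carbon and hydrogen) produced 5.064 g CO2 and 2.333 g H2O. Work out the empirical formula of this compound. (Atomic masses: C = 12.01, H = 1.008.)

C4H9

mol C = 5.064 / 44.01 = 0.1151; mass C = 0.1151 × 12.01 = 1.382 g
mol H = 2 × (2.333 / 18.02) = 0.2589; mass H = 0.2589 × 1.008 = 0.2610 g
Divide by the smallest (0.1151 mol C): C 1.000, H 2.250
Multiply by 4: C 4.00, H 9.00 → C4H9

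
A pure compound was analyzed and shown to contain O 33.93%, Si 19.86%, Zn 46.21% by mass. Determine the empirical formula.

Assume 100 g: 33.93 g O, 19.86 g Si, 46.21 g Zn.
O: 33.93 g ÷ 16.00 g/mol = 2.121 mol
Si: 19.86 g ÷ 28.09 g/mol = 0.707 mol
Zn: 46.21 g ÷ 65.38 g/mol = 0.7068 mol
Ratios (÷ 0.7068): O 3.000, Si 1.000, Zn 1.000
≈ 3:1:1 → O3SiZn

O3SiZn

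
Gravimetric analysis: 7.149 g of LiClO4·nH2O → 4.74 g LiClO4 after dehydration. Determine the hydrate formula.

LiClO4·3H2O

Mass of water lost = 7.149 − 4.74 = 2.409 g → 2.409 / 18.02 = 0.1337 mol H2O
Molar mass of LiClO4 = 106.39 g/mol → mol LiClO4 = 4.74 / 106.39 = 0.04455
n = 0.1337 / 0.04455 = 3.00 ≈ 3 → LiClO4·3H2O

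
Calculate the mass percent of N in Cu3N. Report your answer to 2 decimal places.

6.85%

Molar mass = 3(63.55) + 1(14.01) = 204.660 g/mol
Mass of N per mole = 1 × 14.01 = 14.010 g
% N = 14.010 / 204.660 × 100 = 6.85%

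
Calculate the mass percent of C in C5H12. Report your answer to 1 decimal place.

83.2%

Molar mass = 5(12.01) + 12(1.008) = 72.146 g/mol
Mass of C per mole = 5 × 12.01 = 60.050 g
% C = 60.050 / 72.146 × 100 = 83.2%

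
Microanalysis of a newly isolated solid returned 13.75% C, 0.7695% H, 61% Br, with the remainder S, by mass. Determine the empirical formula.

Assume 100 g: 13.75 g C, 0.7695 g H, 61 g Br, 24.481 g S.
Moles — C: 13.75 / 12.01 = 1.145 mol; H: 0.7695 / 1.008 = 0.7634 mol; Br: 61 / 79.90 = 0.7635 mol; S: 24.481 / 32.07 = 0.7634 mol
Divide by the smallest (0.7634 mol S): C 1.500, H 1.000, Br 1.000, S 1.000
×2: C 3.00, H 2.00, Br 2.00, S 2.00 → C3H2Br2S2

C3H2Br2S2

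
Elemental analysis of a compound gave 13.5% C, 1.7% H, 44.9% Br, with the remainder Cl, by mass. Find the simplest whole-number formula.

Assume 100 g: 13.5 g C, 1.7 g H, 44.9 g Br, 39.9 g Cl.
C: 13.5 g ÷ 12.01 g/mol = 1.124 mol
H: 1.7 g ÷ 1.008 g/mol = 1.687 mol
Br: 44.9 g ÷ 79.90 g/mol = 0.562 mol
Cl: 39.9 g ÷ 35.45 g/mol = 1.126 mol
Divide by the smallest (0.562 mol Br): C 2.000, H 3.001, Br 1.000, Cl 2.003
≈ 2:3:1:2 → C2H3BrCl2

C2H3BrCl2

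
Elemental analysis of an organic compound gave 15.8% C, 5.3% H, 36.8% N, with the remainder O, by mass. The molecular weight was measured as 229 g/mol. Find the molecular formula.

Assume 100 g: 15.8 g C, 5.3 g H, 36.8 g N, 42.1 g O.
Moles — C: 15.8 / 12.01 = 1.316 mol; H: 5.3 / 1.008 = 5.258 mol; N: 36.8 / 14.01 = 2.627 mol; O: 42.1 / 16.00 = 2.631 mol
Ratios (÷ 1.316): C 1.000, H 3.997, N 1.997, O 2.000
≈ 1:4:2:2 → CH4N2O2
Empirical-formula mass = 76.06 g/mol
n = 229 / 76.06 = 3.01 ≈ 3
Molecular formula = (CH4N2O2)×3 = C3H12N6O6

C3H12N6O6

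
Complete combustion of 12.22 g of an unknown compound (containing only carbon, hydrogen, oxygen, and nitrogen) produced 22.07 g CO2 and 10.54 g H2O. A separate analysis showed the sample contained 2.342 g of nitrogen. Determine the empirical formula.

mol C = 22.07 / 44.01 = 0.5015; mass C = 0.5015 × 12.01 = 6.023 g
mol H = 2 × (10.54 / 18.02) = 1.170; mass H = 1.170 × 1.008 = 1.179 g
mol N = 2.342 / 14.01 = 0.1672
mass O = 12.22 − (9.544) = 2.676 g → mol O = 0.1673
Smallest is N at 0.1672 mol; normalising gives C 3.000, H 6.998, N 1.000, O 1.001
Ratio ≈ 3:7:1:1, so the empirical formula is C3H7NO

C3H7NO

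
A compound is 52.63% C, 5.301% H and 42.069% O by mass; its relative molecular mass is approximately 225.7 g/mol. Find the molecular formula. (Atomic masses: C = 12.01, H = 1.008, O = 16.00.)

C10H12O6

Assume 100 g: 52.63 g C, 5.301 g H, 42.069 g O.
n(C) = 52.63/12.01 = 4.382, n(H) = 5.301/1.008 = 5.259, n(O) = 42.069/16.00 = 2.629
Divide by the smallest (2.629 mol O): C 1.667, H 2.000, O 1.000
×3: C 5.00, H 6.00, O 3.00 → C5H6O3
Empirical-formula mass = 114.10 g/mol
n = 225.7 / 114.10 = 1.98 ≈ 2
Molecular formula = (C5H6O3)×2 = C10H12O6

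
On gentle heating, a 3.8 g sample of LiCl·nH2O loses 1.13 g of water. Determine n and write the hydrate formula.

Mass of anhydrous LiCl = 3.8 − 1.13 = 2.67 g
mol H2O = 1.13 / 18.02 = 0.06271
Molar mass of LiCl = 42.39 g/mol → mol LiCl = 2.67 / 42.39 = 0.06299
n = 0.06271 / 0.06299 = 1.00 ≈ 1 → LiCl·H2O

LiCl·H2O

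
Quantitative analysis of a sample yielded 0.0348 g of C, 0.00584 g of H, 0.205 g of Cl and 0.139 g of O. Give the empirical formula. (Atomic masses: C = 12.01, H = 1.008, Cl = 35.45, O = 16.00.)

CH2Cl2O3

n(C) = 0.0348/12.01 = 0.002898, n(H) = 0.00584/1.008 = 0.005794, n(Cl) = 0.205/35.45 = 0.005783, n(O) = 0.139/16.00 = 0.008688
Smallest is C at 0.002898 mol; normalising gives C 1.000, H 1.999, Cl 1.996, O 2.998
≈ 1:2:2:3 → CH2Cl2O3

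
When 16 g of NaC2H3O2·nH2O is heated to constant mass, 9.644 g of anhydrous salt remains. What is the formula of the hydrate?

Mass of water lost = 16 − 9.644 = 6.356 g → 6.356 / 18.02 = 0.3527 mol H2O
Molar mass of NaC2H3O2 = 82.03 g/mol → mol NaC2H3O2 = 9.644 / 82.03 = 0.1176
n = 0.3527 / 0.1176 = 3.00 ≈ 3 → NaC2H3O2·3H2O

NaC2H3O2·3H2O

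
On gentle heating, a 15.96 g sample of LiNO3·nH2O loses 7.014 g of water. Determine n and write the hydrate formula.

LiNO3·3H2O

Mass of anhydrous LiNO3 = 15.96 − 7.014 = 8.946 g
mol H2O = 7.014 / 18.02 = 0.3892
Molar mass of LiNO3 = 68.95 g/mol → mol LiNO3 = 8.946 / 68.95 = 0.1297
n = 0.3892 / 0.1297 = 3.00 ≈ 3 → LiNO3·3H2O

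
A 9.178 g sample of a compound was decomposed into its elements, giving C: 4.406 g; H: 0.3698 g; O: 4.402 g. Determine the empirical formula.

n(C) = 4.406/12.01 = 0.3669, n(H) = 0.3698/1.008 = 0.3669, n(O) = 4.402/16.00 = 0.2751
Ratios (÷ 0.2751): C 1.333, H 1.333, O 1.000
Scaling by 3: C 4.00, H 4.00, O 3.00 → C4H4O3

C4H4O3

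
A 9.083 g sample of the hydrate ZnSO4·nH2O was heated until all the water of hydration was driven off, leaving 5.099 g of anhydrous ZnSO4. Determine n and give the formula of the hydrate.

ZnSO4·7H2O

Mass of water lost = 9.083 − 5.099 = 3.984 g → 3.984 / 18.02 = 0.2211 mol H2O
Molar mass of ZnSO4 = 161.45 g/mol → mol ZnSO4 = 5.099 / 161.45 = 0.03158
n = 0.2211 / 0.03158 = 7.00 ≈ 7 → ZnSO4·7H2O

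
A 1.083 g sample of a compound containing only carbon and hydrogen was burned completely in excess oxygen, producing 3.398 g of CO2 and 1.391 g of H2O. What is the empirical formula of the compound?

mol C = 3.398 / 44.01 = 0.07721; mass C = 0.07721 × 12.01 = 0.9273 g
mol H = 2 × (1.391 / 18.02) = 0.1544; mass H = 0.1544 × 1.008 = 0.1556 g
Divide by the smallest (0.07721 mol C): C 1.000, H 2.000
≈ 1:2 → CH2

CH2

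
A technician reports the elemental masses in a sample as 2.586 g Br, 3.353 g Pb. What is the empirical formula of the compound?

n(Br) = 2.586/79.90 = 0.03237, n(Pb) = 3.353/207.2 = 0.01618
Smallest is Pb at 0.01618 mol; normalising gives Br 2.000, Pb 1.000
≈ 2:1 → Br2Pb

Br2Pb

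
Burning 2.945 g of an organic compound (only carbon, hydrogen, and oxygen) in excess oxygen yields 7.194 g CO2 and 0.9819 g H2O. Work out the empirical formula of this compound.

C3H2O

mol C = 7.194 / 44.01 = 0.1635; mass C = 0.1635 × 12.01 = 1.963 g
mol H = 2 × (0.9819 / 18.02) = 0.1090; mass H = 0.1090 × 1.008 = 0.1099 g
mass O = 2.945 − (2.073) = 0.8720 g → mol O = 0.05450
Smallest is O at 0.0545 mol; normalising gives C 2.999, H 2.000, O 1.000
≈ 3:2:1 → C3H2O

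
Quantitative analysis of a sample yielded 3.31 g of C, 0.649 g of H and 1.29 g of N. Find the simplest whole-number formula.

n(C) = 3.31/12.01 = 0.2756, n(H) = 0.649/1.008 = 0.6438, n(N) = 1.29/14.01 = 0.09208
Smallest is N at 0.09208 mol; normalising gives C 2.993, H 6.993, N 1.000
≈ 3:7:1 → C3H7N

C3H7N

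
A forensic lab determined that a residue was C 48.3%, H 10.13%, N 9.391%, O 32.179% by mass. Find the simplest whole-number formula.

C6H15NO3

Assume 100 g: 48.3 g C, 10.13 g H, 9.391 g N, 32.179 g O.
C: 48.3 g ÷ 12.01 g/mol = 4.022 mol
H: 10.13 g ÷ 1.008 g/mol = 10.05 mol
N: 9.391 g ÷ 14.01 g/mol = 0.6703 mol
O: 32.179 g ÷ 16.00 g/mol = 2.011 mol
Ratios (÷ 0.6703): C 6.000, H 14.993, N 1.000, O 3.000
→ C6H15NO3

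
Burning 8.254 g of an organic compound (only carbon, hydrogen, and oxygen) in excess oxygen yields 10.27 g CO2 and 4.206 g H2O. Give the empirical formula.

C3H6O4

mol C = 10.27 / 44.01 = 0.2334; mass C = 0.2334 × 12.01 = 2.803 g
mol H = 2 × (4.206 / 18.02) = 0.4668; mass H = 0.4668 × 1.008 = 0.4705 g
mass O = 8.254 − (3.273) = 4.981 g → mol O = 0.3113
Divide by the smallest (0.2334 mol C): C 1.000, H 2.000, O 1.334
Multiply by 3: C 3.00, H 6.00, O 4.00 → C3H6O4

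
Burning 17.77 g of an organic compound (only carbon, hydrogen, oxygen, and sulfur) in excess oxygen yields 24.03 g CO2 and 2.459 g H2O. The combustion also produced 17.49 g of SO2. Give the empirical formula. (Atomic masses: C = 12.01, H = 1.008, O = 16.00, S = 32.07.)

C4H2OS2

mol C = 24.03 / 44.01 = 0.5460; mass C = 0.5460 × 12.01 = 6.558 g
mol H = 2 × (2.459 / 18.02) = 0.2729; mass H = 0.2729 × 1.008 = 0.2751 g
mol S = 17.49 / 64.07 = 0.2730; mass S = 8.755 g
mass O = 17.77 − (15.59) = 2.183 g → mol O = 0.1364
Smallest is O at 0.1364 mol; normalising gives C 4.002, H 2.001, O 1.000, S 2.001
→ C4H2OS2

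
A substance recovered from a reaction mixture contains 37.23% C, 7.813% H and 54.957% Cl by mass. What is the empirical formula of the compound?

C2H5Cl

Assume 100 g: 37.23 g C, 7.813 g H, 54.957 g Cl.
C: 37.23 g ÷ 12.01 g/mol = 3.1 mol
H: 7.813 g ÷ 1.008 g/mol = 7.751 mol
Cl: 54.957 g ÷ 35.45 g/mol = 1.55 mol
Smallest is Cl at 1.55 mol; normalising gives C 2.000, H 5.000, Cl 1.000
≈ 2:5:1 → C2H5Cl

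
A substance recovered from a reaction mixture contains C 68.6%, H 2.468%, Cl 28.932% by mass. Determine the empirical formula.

C7H3Cl

Assume 100 g: 68.6 g C, 2.468 g H, 28.932 g Cl.
Moles — C: 68.6 / 12.01 = 5.712 mol; H: 2.468 / 1.008 = 2.448 mol; Cl: 28.932 / 35.45 = 0.8161 mol
Divide by the smallest (0.8161 mol Cl): C 6.999, H 3.000, Cl 1.000
Ratio ≈ 7:3:1, so the empirical formula is C7H3Cl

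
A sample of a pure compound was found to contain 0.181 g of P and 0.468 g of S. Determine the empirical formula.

P2S5

n(P) = 0.181/30.97 = 0.005844, n(S) = 0.468/32.07 = 0.01459
Smallest is P at 0.005844 mol; normalising gives P 1.000, S 2.497
×2: P 2.00, S 4.99 → P2S5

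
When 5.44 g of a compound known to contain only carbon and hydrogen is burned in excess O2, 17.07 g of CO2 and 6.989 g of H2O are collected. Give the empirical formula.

mol C = 17.07 / 44.01 = 0.3879; mass C = 0.3879 × 12.01 = 4.658 g
mol H = 2 × (6.989 / 18.02) = 0.7757; mass H = 0.7757 × 1.008 = 0.7819 g
Ratios (÷ 0.3879): C 1.000, H 2.000
Ratio ≈ 1:2, so the empirical formula is CH2

CH2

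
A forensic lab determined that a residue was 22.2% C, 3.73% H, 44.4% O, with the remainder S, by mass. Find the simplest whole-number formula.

Assume 100 g: 22.2 g C, 3.73 g H, 44.4 g O, 29.67 g S.
C: 22.2 g ÷ 12.01 g/mol = 1.848 mol
H: 3.73 g ÷ 1.008 g/mol = 3.7 mol
O: 44.4 g ÷ 16.00 g/mol = 2.775 mol
S: 29.67 g ÷ 32.07 g/mol = 0.9252 mol
Divide by the smallest (0.9252 mol S): C 1.998, H 4.000, O 2.999, S 1.000
≈ 2:4:3:1 → C2H4O3S

C2H4O3S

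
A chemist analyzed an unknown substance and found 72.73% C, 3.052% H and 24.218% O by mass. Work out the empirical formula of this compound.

C4H2O

Assume 100 g: 72.73 g C, 3.052 g H, 24.218 g O.
Moles — C: 72.73 / 12.01 = 6.056 mol; H: 3.052 / 1.008 = 3.028 mol; O: 24.218 / 16.00 = 1.514 mol
Divide by the smallest (1.514 mol O): C 4.001, H 2.000, O 1.000
≈ 4:2:1 → C4H2O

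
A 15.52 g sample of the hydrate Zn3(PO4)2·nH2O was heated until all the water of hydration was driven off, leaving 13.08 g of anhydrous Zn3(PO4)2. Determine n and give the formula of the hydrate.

Mass of water lost = 15.52 − 13.08 = 2.44 g → 2.44 / 18.02 = 0.1354 mol H2O
Molar mass of Zn3(PO4)2 = 386.08 g/mol → mol Zn3(PO4)2 = 13.08 / 386.08 = 0.03388
n = 0.1354 / 0.03388 = 4.00 ≈ 4 → Zn3(PO4)2·4H2O

Zn3(PO4)2·4H2O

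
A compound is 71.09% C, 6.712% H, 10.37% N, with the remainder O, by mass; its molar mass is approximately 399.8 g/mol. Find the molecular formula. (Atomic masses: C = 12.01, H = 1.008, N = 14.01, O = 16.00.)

C24H27N3O3

Assume 100 g: 71.09 g C, 6.712 g H, 10.37 g N, 11.828 g O.
C: 71.09 g ÷ 12.01 g/mol = 5.919 mol
H: 6.712 g ÷ 1.008 g/mol = 6.659 mol
N: 10.37 g ÷ 14.01 g/mol = 0.7402 mol
O: 11.828 g ÷ 16.00 g/mol = 0.7392 mol
Divide by the smallest (0.7392 mol O): C 8.007, H 9.007, N 1.001, O 1.000
≈ 8:9:1:1 → C8H9NO
Empirical-formula mass = 135.16 g/mol
n = 399.8 / 135.16 = 2.96 ≈ 3
Molecular formula = (C8H9NO)×3 = C24H27N3O3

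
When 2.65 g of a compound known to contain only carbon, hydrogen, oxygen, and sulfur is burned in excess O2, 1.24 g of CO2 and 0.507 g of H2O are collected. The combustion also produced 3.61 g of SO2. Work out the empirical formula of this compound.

mol C = 1.24 / 44.01 = 0.02818; mass C = 0.02818 × 12.01 = 0.3384 g
mol H = 2 × (0.507 / 18.02) = 0.05627; mass H = 0.05627 × 1.008 = 0.05672 g
mol S = 3.61 / 64.07 = 0.05634; mass S = 1.807 g
mass O = 2.65 − (2.202) = 0.4479 g → mol O = 0.02800
Smallest is O at 0.028 mol; normalising gives C 1.006, H 2.010, O 1.000, S 2.013
→ CH2OS2

CH2OS2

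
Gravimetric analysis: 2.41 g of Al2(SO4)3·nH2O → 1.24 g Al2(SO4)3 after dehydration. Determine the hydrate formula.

Al2(SO4)3·18H2O

Mass of water lost = 2.41 − 1.24 = 1.17 g → 1.17 / 18.02 = 0.06493 mol H2O
Molar mass of Al2(SO4)3 = 342.17 g/mol → mol Al2(SO4)3 = 1.24 / 342.17 = 0.003624
n = 0.06493 / 0.003624 = 17.92 ≈ 18 → Al2(SO4)3·18H2O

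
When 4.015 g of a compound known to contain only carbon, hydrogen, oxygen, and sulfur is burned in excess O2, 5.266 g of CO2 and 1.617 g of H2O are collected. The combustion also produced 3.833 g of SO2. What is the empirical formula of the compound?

mol C = 5.266 / 44.01 = 0.1197; mass C = 0.1197 × 12.01 = 1.437 g
mol H = 2 × (1.617 / 18.02) = 0.1795; mass H = 0.1795 × 1.008 = 0.1809 g
mol S = 3.833 / 64.07 = 0.05983; mass S = 1.919 g
mass O = 4.015 − (3.537) = 0.4785 g → mol O = 0.02990
Ratios (÷ 0.0299): C 4.001, H 6.002, O 1.000, S 2.001
→ C4H6OS2

C4H6OS2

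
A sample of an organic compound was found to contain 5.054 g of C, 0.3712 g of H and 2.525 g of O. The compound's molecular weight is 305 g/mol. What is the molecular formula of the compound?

Moles — C: 5.054 / 12.01 = 0.4208 mol; H: 0.3712 / 1.008 = 0.3683 mol; O: 2.525 / 16.00 = 0.1578 mol
Smallest is O at 0.1578 mol; normalising gives C 2.667, H 2.333, O 1.000
Scaling by 3: C 8.00, H 7.00, O 3.00 → C8H7O3
Empirical-formula mass = 151.14 g/mol
n = 305 / 151.14 = 2.02 ≈ 2
Molecular formula = (C8H7O3)×2 = C16H14O6

C16H14O6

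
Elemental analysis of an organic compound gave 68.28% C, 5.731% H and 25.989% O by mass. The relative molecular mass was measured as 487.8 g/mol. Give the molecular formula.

C28H28O8

Assume 100 g: 68.28 g C, 5.731 g H, 25.989 g O.
Moles — C: 68.28 / 12.01 = 5.685 mol; H: 5.731 / 1.008 = 5.686 mol; O: 25.989 / 16.00 = 1.624 mol
Smallest is O at 1.624 mol; normalising gives C 3.500, H 3.500, O 1.000
×2: C 7.00, H 7.00, O 2.00 → C7H7O2
Empirical-formula mass = 123.13 g/mol
n = 487.8 / 123.13 = 3.96 ≈ 4
Molecular formula = (C7H7O2)×4 = C28H28O8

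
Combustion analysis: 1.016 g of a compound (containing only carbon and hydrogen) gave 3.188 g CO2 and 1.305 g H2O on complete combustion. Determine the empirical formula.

mol C = 3.188 / 44.01 = 0.07244; mass C = 0.07244 × 12.01 = 0.8700 g
mol H = 2 × (1.305 / 18.02) = 0.1448; mass H = 0.1448 × 1.008 = 0.1460 g
Smallest is C at 0.07244 mol; normalising gives C 1.000, H 1.999
≈ 1:2 → CH2

CH2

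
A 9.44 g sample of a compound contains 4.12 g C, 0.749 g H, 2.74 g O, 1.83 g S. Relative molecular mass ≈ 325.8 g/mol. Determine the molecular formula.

Moles — C: 4.12 / 12.01 = 0.343 mol; H: 0.749 / 1.008 = 0.7431 mol; O: 2.74 / 16.00 = 0.1713 mol; S: 1.83 / 32.07 = 0.05706 mol
Divide by the smallest (0.05706 mol S): C 6.012, H 13.022, O 3.001, S 1.000
≈ 6:13:3:1 → C6H13O3S
Empirical-formula mass = 165.23 g/mol
n = 325.8 / 165.23 = 1.97 ≈ 2
Molecular formula = (C6H13O3S)×2 = C12H26O6S2

C12H26O6S2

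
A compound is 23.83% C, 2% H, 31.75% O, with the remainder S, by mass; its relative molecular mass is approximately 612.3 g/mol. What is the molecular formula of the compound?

C12H12O12S8

Assume 100 g: 23.83 g C, 2 g H, 31.75 g O, 42.42 g S.
Moles — C: 23.83 / 12.01 = 1.984 mol; H: 2 / 1.008 = 1.984 mol; O: 31.75 / 16.00 = 1.984 mol; S: 42.42 / 32.07 = 1.323 mol
Ratios (÷ 1.323): C 1.500, H 1.500, O 1.500, S 1.000
Multiply by 2: C 3.00, H 3.00, O 3.00, S 2.00 → C3H3O3S2
Empirical-formula mass = 151.19 g/mol
n = 612.3 / 151.19 = 4.05 ≈ 4
Molecular formula = (C3H3O3S2)×4 = C12H12O12S8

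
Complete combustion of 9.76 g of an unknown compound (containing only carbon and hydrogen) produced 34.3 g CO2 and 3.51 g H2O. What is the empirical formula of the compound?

C2H

mol C = 34.3 / 44.01 = 0.7794; mass C = 0.7794 × 12.01 = 9.360 g
mol H = 2 × (3.51 / 18.02) = 0.3896; mass H = 0.3896 × 1.008 = 0.3927 g
Smallest is H at 0.3896 mol; normalising gives C 2.001, H 1.000
≈ 2:1 → C2H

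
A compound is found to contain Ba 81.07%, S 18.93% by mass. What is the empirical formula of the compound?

BaS

Assume 100 g: 81.07 g Ba, 18.93 g S.
Moles — Ba: 81.07 / 137.33 = 0.5903 mol; S: 18.93 / 32.07 = 0.5903 mol
Divide by the smallest (0.5903 mol S): Ba 1.000, S 1.000
Ratio ≈ 1:1, so the empirical formula is BaS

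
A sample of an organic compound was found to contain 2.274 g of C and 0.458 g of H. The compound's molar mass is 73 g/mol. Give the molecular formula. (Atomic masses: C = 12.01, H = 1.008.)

C5H12

C: 2.274 g ÷ 12.01 g/mol = 0.1893 mol
H: 0.458 g ÷ 1.008 g/mol = 0.4544 mol
Divide by the smallest (0.1893 mol C): C 1.000, H 2.400
×5: C 5.00, H 12.00 → C5H12
Empirical-formula mass = 72.15 g/mol
n = 73 / 72.15 = 1.01 ≈ 1
Molecular formula = empirical formula = C5H12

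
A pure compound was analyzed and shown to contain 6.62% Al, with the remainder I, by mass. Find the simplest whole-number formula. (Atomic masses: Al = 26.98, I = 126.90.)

Assume 100 g: 6.62 g Al, 93.38 g I.
Moles — Al: 6.62 / 26.98 = 0.2454 mol; I: 93.38 / 126.90 = 0.7359 mol
Smallest is Al at 0.2454 mol; normalising gives Al 1.000, I 2.999
→ AlI3

AlI3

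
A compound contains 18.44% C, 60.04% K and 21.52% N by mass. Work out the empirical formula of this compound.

CKN

Assume 100 g: 18.44 g C, 60.04 g K, 21.52 g N.
C: 18.44 g ÷ 12.01 g/mol = 1.535 mol
K: 60.04 g ÷ 39.10 g/mol = 1.536 mol
N: 21.52 g ÷ 14.01 g/mol = 1.536 mol
Divide by the smallest (1.535 mol C): C 1.000, K 1.000, N 1.000
→ CKN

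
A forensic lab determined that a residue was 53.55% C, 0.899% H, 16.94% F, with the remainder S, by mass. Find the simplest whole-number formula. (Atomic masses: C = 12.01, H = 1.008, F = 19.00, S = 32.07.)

C5HFS

Assume 100 g: 53.55 g C, 0.899 g H, 16.94 g F, 28.611 g S.
C: 53.55 g ÷ 12.01 g/mol = 4.459 mol
H: 0.899 g ÷ 1.008 g/mol = 0.8919 mol
F: 16.94 g ÷ 19.00 g/mol = 0.8916 mol
S: 28.611 g ÷ 32.07 g/mol = 0.8921 mol
Smallest is F at 0.8916 mol; normalising gives C 5.001, H 1.000, F 1.000, S 1.001
→ C5HFS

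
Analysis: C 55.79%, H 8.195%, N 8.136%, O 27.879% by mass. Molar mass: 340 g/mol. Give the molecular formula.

Assume 100 g: 55.79 g C, 8.195 g H, 8.136 g N, 27.879 g O.
Moles — C: 55.79 / 12.01 = 4.645 mol; H: 8.195 / 1.008 = 8.13 mol; N: 8.136 / 14.01 = 0.5807 mol; O: 27.879 / 16.00 = 1.742 mol
Ratios (÷ 0.5807): C 7.999, H 14.000, N 1.000, O 3.000
≈ 8:14:1:3 → C8H14NO3
Empirical-formula mass = 172.20 g/mol
n = 340 / 172.20 = 1.97 ≈ 2
Molecular formula = (C8H14NO3)×2 = C16H28N2O6

C16H28N2O6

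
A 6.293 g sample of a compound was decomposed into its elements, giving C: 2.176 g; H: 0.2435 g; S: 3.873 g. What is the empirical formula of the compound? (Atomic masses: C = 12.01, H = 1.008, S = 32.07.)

Moles — C: 2.176 / 12.01 = 0.1812 mol; H: 0.2435 / 1.008 = 0.2416 mol; S: 3.873 / 32.07 = 0.1208 mol
Smallest is S at 0.1208 mol; normalising gives C 1.500, H 2.000, S 1.000
Scaling by 2: C 3.00, H 4.00, S 2.00 → C3H4S2

C3H4S2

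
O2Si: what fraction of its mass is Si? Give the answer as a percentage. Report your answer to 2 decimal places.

46.75%

Molar mass = 2(16.00) + 1(28.09) = 60.090 g/mol
Mass of Si per mole = 1 × 28.09 = 28.090 g
% Si = 28.090 / 60.090 × 100 = 46.75%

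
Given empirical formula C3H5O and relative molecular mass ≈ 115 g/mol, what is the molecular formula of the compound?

Empirical-formula mass = 57.07 g/mol
n = 115 / 57.07 = 2.02 ≈ 2
Molecular formula = (C3H5O)2 = C6H10O2

C6H10O2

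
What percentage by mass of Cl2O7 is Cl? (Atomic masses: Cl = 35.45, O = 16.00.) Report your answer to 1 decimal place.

38.8%

Molar mass = 2(35.45) + 7(16.00) = 182.900 g/mol
Mass of Cl per mole = 2 × 35.45 = 70.900 g
% Cl = 70.900 / 182.900 × 100 = 38.8%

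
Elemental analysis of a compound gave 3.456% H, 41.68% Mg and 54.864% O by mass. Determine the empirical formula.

H2MgO2

Assume 100 g: 3.456 g H, 41.68 g Mg, 54.864 g O.
n(H) = 3.456/1.008 = 3.429, n(Mg) = 41.68/24.31 = 1.715, n(O) = 54.864/16.00 = 3.429
Ratios (÷ 1.715): H 2.000, Mg 1.000, O 2.000
→ H2MgO2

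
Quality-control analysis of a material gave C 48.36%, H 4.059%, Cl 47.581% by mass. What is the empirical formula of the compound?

Assume 100 g: 48.36 g C, 4.059 g H, 47.581 g Cl.
C: 48.36 g ÷ 12.01 g/mol = 4.027 mol
H: 4.059 g ÷ 1.008 g/mol = 4.027 mol
Cl: 47.581 g ÷ 35.45 g/mol = 1.342 mol
Smallest is Cl at 1.342 mol; normalising gives C 3.000, H 3.000, Cl 1.000
≈ 3:3:1 → C3H3Cl

C3H3Cl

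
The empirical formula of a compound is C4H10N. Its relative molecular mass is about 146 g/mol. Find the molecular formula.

Empirical-formula mass = 72.13 g/mol
n = 146 / 72.13 = 2.02 ≈ 2
Molecular formula = (C4H10N)2 = C8H20N2

C8H20N2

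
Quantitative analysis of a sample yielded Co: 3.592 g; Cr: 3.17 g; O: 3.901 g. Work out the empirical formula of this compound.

CoCrO4

n(Co) = 3.592/58.93 = 0.06095, n(Cr) = 3.17/52.00 = 0.06096, n(O) = 3.901/16.00 = 0.2438
Divide by the smallest (0.06095 mol Co): Co 1.000, Cr 1.000, O 4.000
Ratio ≈ 1:1:4, so the empirical formula is CoCrO4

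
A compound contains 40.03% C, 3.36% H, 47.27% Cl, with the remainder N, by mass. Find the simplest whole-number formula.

C5H5Cl2N

Assume 100 g: 40.03 g C, 3.36 g H, 47.27 g Cl, 9.34 g N.
n(C) = 40.03/12.01 = 3.333, n(H) = 3.36/1.008 = 3.333, n(Cl) = 47.27/35.45 = 1.333, n(N) = 9.34/14.01 = 0.6667
Divide by the smallest (0.6667 mol N): C 5.000, H 5.000, Cl 2.000, N 1.000
Ratio ≈ 5:5:2:1, so the empirical formula is C5H5Cl2N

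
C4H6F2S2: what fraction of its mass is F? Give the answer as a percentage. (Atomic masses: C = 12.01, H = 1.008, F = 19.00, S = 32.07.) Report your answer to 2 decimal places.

24.32%

Molar mass = 4(12.01) + 6(1.008) + 2(19.00) + 2(32.07) = 156.228 g/mol
Mass of F per mole = 2 × 19.00 = 38.000 g
% F = 38.000 / 156.228 × 100 = 24.32%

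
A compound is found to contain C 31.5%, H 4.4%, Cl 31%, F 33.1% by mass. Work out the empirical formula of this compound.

Assume 100 g: 31.5 g C, 4.4 g H, 31 g Cl, 33.1 g F.
Moles — C: 31.5 / 12.01 = 2.623 mol; H: 4.4 / 1.008 = 4.365 mol; Cl: 31 / 35.45 = 0.8745 mol; F: 33.1 / 19.00 = 1.742 mol
Smallest is Cl at 0.8745 mol; normalising gives C 2.999, H 4.992, Cl 1.000, F 1.992
Ratio ≈ 3:5:1:2, so the empirical formula is C3H5ClF2

C3H5ClF2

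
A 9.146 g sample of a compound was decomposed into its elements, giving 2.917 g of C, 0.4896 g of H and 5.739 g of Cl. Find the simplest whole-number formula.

C3H6Cl2

C: 2.917 g ÷ 12.01 g/mol = 0.2429 mol
H: 0.4896 g ÷ 1.008 g/mol = 0.4857 mol
Cl: 5.739 g ÷ 35.45 g/mol = 0.1619 mol
Divide by the smallest (0.1619 mol Cl): C 1.500, H 3.000, Cl 1.000
Multiply by 2: C 3.00, H 6.00, Cl 2.00 → C3H6Cl2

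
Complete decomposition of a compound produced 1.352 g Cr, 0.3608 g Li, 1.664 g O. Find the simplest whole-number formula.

Moles — Cr: 1.352 / 52.00 = 0.026 mol; Li: 0.3608 / 6.94 = 0.05199 mol; O: 1.664 / 16.00 = 0.104 mol
Ratios (÷ 0.026): Cr 1.000, Li 2.000, O 4.000
→ CrLi2O4

CrLi2O4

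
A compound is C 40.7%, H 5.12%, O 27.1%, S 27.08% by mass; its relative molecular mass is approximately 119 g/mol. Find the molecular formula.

C4H6O2S

Assume 100 g: 40.7 g C, 5.12 g H, 27.1 g O, 27.08 g S.
n(C) = 40.7/12.01 = 3.389, n(H) = 5.12/1.008 = 5.079, n(O) = 27.1/16.00 = 1.694, n(S) = 27.08/32.07 = 0.8444
Divide by the smallest (0.8444 mol S): C 4.013, H 6.015, O 2.006, S 1.000
Ratio ≈ 4:6:2:1, so the empirical formula is C4H6O2S
Empirical-formula mass = 118.16 g/mol
n = 119 / 118.16 = 1.01 ≈ 1
Molecular formula = empirical formula = C4H6O2S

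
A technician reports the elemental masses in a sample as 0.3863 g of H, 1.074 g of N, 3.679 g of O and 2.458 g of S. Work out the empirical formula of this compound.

H5NO3S

Moles — H: 0.3863 / 1.008 = 0.3832 mol; N: 1.074 / 14.01 = 0.07666 mol; O: 3.679 / 16.00 = 0.2299 mol; S: 2.458 / 32.07 = 0.07664 mol
Smallest is S at 0.07664 mol; normalising gives H 5.000, N 1.000, O 3.000, S 1.000
→ H5NO3S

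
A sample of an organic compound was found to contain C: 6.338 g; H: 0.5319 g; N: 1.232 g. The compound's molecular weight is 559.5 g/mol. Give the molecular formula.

Moles — C: 6.338 / 12.01 = 0.5277 mol; H: 0.5319 / 1.008 = 0.5277 mol; N: 1.232 / 14.01 = 0.08794 mol
Ratios (÷ 0.08794): C 6.001, H 6.001, N 1.000
Ratio ≈ 6:6:1, so the empirical formula is C6H6N
Empirical-formula mass = 92.12 g/mol
n = 559.5 / 92.12 = 6.07 ≈ 6
Molecular formula = (C6H6N)×6 = C36H36N6

C36H36N6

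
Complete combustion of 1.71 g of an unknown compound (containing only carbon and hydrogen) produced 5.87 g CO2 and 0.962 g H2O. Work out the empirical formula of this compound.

C5H4

mol C = 5.87 / 44.01 = 0.1334; mass C = 0.1334 × 12.01 = 1.602 g
mol H = 2 × (0.962 / 18.02) = 0.1068; mass H = 0.1068 × 1.008 = 0.1076 g
Smallest is H at 0.1068 mol; normalising gives C 1.249, H 1.000
Scaling by 4: C 5.00, H 4.00 → C5H4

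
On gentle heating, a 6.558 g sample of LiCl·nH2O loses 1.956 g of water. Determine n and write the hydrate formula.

LiCl·H2O

Mass of anhydrous LiCl = 6.558 − 1.956 = 4.602 g
mol H2O = 1.956 / 18.02 = 0.1085
Molar mass of LiCl = 42.39 g/mol → mol LiCl = 4.602 / 42.39 = 0.1086
n = 0.1085 / 0.1086 = 1.00 ≈ 1 → LiCl·H2O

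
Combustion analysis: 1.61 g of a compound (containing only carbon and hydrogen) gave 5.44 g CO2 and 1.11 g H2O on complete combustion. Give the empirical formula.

CH

mol C = 5.44 / 44.01 = 0.1236; mass C = 0.1236 × 12.01 = 1.485 g
mol H = 2 × (1.11 / 18.02) = 0.1232; mass H = 0.1232 × 1.008 = 0.1242 g
Divide by the smallest (0.1232 mol H): C 1.003, H 1.000
≈ 1:1 → CH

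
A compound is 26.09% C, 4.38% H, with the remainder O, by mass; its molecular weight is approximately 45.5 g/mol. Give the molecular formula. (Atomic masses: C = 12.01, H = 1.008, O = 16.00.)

CH2O2

Assume 100 g: 26.09 g C, 4.38 g H, 69.53 g O.
n(C) = 26.09/12.01 = 2.172, n(H) = 4.38/1.008 = 4.345, n(O) = 69.53/16.00 = 4.346
Divide by the smallest (2.172 mol C): C 1.000, H 2.000, O 2.000
→ CH2O2
Empirical-formula mass = 46.03 g/mol
n = 45.5 / 46.03 = 0.99 ≈ 1
Molecular formula = empirical formula = CH2O2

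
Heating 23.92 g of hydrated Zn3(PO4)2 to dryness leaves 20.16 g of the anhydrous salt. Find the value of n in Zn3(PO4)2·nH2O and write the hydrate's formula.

Zn3(PO4)2·4H2O

Mass of water lost = 23.92 − 20.16 = 3.76 g → 3.76 / 18.02 = 0.2087 mol H2O
Molar mass of Zn3(PO4)2 = 386.08 g/mol → mol Zn3(PO4)2 = 20.16 / 386.08 = 0.05222
n = 0.2087 / 0.05222 = 4.00 ≈ 4 → Zn3(PO4)2·4H2O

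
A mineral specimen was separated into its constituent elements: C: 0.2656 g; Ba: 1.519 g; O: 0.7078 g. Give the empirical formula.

Moles — C: 0.2656 / 12.01 = 0.02211 mol; Ba: 1.519 / 137.33 = 0.01106 mol; O: 0.7078 / 16.00 = 0.04424 mol
Smallest is Ba at 0.01106 mol; normalising gives C 1.999, Ba 1.000, O 3.999
≈ 2:1:4 → C2BaO4

C2BaO4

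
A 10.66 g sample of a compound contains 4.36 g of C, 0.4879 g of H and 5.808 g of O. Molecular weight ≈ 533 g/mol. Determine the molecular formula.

n(C) = 4.36/12.01 = 0.363, n(H) = 0.4879/1.008 = 0.484, n(O) = 5.808/16.00 = 0.363
Ratios (÷ 0.363): C 1.000, H 1.333, O 1.000
Multiply by 3: C 3.00, H 4.00, O 3.00 → C3H4O3
Empirical-formula mass = 88.06 g/mol
n = 533 / 88.06 = 6.05 ≈ 6
Molecular formula = (C3H4O3)×6 = C18H24O18

C18H24O18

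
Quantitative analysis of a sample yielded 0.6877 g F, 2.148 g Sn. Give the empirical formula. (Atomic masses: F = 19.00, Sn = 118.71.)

Moles — F: 0.6877 / 19.00 = 0.03619 mol; Sn: 2.148 / 118.71 = 0.01809 mol
Smallest is Sn at 0.01809 mol; normalising gives F 2.000, Sn 1.000
→ F2Sn

F2Sn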